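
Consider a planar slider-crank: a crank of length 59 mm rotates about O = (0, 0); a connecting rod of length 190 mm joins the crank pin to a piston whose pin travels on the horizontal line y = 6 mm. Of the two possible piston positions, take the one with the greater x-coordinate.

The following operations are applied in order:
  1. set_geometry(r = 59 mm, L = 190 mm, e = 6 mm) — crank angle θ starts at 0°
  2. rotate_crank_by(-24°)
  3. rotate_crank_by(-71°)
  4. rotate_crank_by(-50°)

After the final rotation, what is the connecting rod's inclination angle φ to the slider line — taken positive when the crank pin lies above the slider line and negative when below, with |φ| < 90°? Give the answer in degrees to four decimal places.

-12.1042

set_geometry: r = 59 mm, L = 190 mm, e = 6 mm; θ ← 0°
rotate_crank_by(-24°): θ ← 0° -24° = -24°
rotate_crank_by(-71°): θ ← -24° -71° = -95°
rotate_crank_by(-50°): θ ← -95° -50° = -145°
crank pin P = (r cos θ, r sin θ) = (-48.329971, -33.841010)
h = r sin θ − e = -33.841010 − 6 = -39.841010
sin φ = h / L = -39.841010 / 190 = -0.20968952
φ = arcsin(-0.20968952) = -12.104158°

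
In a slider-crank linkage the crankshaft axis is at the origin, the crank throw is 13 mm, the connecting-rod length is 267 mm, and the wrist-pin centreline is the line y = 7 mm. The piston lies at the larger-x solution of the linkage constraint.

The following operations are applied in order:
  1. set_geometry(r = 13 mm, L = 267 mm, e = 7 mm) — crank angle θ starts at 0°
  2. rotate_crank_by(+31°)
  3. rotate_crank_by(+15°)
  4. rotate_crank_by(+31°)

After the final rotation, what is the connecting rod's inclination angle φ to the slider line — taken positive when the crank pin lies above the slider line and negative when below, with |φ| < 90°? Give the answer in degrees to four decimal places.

1.2161

set_geometry: r = 13 mm, L = 267 mm, e = 7 mm; θ ← 0°
rotate_crank_by(+31°): θ ← 0° +31° = 31°
rotate_crank_by(+15°): θ ← 31° +15° = 46°
rotate_crank_by(+31°): θ ← 46° +31° = 77°
crank pin P = (r cos θ, r sin θ) = (2.924364, 12.666811)
h = r sin θ − e = 12.666811 − 7 = 5.666811
sin φ = h / L = 5.666811 / 267 = 0.02122401
φ = arcsin(0.02122401) = 1.216138°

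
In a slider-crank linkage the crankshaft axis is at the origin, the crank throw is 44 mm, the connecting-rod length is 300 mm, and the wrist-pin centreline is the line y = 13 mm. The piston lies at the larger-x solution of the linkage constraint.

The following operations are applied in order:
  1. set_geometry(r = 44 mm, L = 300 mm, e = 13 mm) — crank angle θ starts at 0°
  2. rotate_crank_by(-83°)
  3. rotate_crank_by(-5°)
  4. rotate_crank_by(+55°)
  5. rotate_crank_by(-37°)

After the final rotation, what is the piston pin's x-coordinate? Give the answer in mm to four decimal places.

310.0853

set_geometry: r = 44 mm, L = 300 mm, e = 13 mm; θ ← 0°
rotate_crank_by(-83°): θ ← 0° -83° = -83°
rotate_crank_by(-5°): θ ← -83° -5° = -88°
rotate_crank_by(+55°): θ ← -88° +55° = -33°
rotate_crank_by(-37°): θ ← -33° -37° = -70°
crank pin P = (r cos θ, r sin θ) = (15.048886, -41.346475)
h = r sin θ − e = -41.346475 − 13 = -54.346475
x = r cos θ + √(L² − h²) = 15.048886 + √(90000.0 − 2953.5394) = 15.048886 + 295.036372 = 310.085258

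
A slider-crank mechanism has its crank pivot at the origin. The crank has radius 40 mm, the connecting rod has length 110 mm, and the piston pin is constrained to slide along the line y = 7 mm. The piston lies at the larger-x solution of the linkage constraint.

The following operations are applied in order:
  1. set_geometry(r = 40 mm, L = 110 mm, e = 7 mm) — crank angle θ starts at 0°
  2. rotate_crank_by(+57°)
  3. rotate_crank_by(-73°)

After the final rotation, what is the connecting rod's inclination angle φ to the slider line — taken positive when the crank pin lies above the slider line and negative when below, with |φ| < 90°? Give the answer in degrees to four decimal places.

-9.4315

set_geometry: r = 40 mm, L = 110 mm, e = 7 mm; θ ← 0°
rotate_crank_by(+57°): θ ← 0° +57° = 57°
rotate_crank_by(-73°): θ ← 57° -73° = -16°
crank pin P = (r cos θ, r sin θ) = (38.450468, -11.025494)
h = r sin θ − e = -11.025494 − 7 = -18.025494
sin φ = h / L = -18.025494 / 110 = -0.16386813
φ = arcsin(-0.16386813) = -9.431488°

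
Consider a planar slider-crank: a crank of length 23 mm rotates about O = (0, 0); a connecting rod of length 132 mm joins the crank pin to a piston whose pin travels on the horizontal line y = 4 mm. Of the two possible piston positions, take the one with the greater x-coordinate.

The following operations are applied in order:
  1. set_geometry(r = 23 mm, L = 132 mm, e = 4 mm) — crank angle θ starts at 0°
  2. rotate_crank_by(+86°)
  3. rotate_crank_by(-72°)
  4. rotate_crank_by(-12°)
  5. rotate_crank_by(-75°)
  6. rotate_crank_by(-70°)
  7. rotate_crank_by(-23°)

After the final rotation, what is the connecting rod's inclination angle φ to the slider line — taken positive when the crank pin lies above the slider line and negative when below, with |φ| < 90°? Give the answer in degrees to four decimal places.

-4.1551

set_geometry: r = 23 mm, L = 132 mm, e = 4 mm; θ ← 0°
rotate_crank_by(+86°): θ ← 0° +86° = 86°
rotate_crank_by(-72°): θ ← 86° -72° = 14°
rotate_crank_by(-12°): θ ← 14° -12° = 2°
rotate_crank_by(-75°): θ ← 2° -75° = -73°
rotate_crank_by(-70°): θ ← -73° -70° = -143°
rotate_crank_by(-23°): θ ← -143° -23° = -166°
crank pin P = (r cos θ, r sin θ) = (-22.316802, -5.564204)
h = r sin θ − e = -5.564204 − 4 = -9.564204
sin φ = h / L = -9.564204 / 132 = -0.07245609
φ = arcsin(-0.07245609) = -4.155069°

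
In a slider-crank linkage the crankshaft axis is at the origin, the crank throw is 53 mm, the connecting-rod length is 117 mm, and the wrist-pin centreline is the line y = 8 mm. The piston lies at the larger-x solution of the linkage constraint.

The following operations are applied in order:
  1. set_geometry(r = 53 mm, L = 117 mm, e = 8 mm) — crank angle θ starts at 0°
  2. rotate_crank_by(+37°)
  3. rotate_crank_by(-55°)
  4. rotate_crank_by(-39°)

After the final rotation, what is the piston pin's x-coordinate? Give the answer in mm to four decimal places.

set_geometry: r = 53 mm, L = 117 mm, e = 8 mm; θ ← 0°
rotate_crank_by(+37°): θ ← 0° +37° = 37°
rotate_crank_by(-55°): θ ← 37° -55° = -18°
rotate_crank_by(-39°): θ ← -18° -39° = -57°
crank pin P = (r cos θ, r sin θ) = (28.865869, -44.449540)
h = r sin θ − e = -44.449540 − 8 = -52.449540
x = r cos θ + √(L² − h²) = 28.865869 + √(13689.0 − 2750.9543) = 28.865869 + 104.585112 = 133.450981

133.4510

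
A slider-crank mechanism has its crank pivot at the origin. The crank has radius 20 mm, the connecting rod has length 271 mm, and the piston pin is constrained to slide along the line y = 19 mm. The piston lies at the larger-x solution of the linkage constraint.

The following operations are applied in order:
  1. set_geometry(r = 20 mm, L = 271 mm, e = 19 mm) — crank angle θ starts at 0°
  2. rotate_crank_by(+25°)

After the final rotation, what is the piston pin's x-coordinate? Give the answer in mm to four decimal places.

288.9208

set_geometry: r = 20 mm, L = 271 mm, e = 19 mm; θ ← 0°
rotate_crank_by(+25°): θ ← 0° +25° = 25°
crank pin P = (r cos θ, r sin θ) = (18.126156, 8.452365)
h = r sin θ − e = 8.452365 − 19 = -10.547635
x = r cos θ + √(L² − h²) = 18.126156 + √(73441.0 − 111.2526) = 18.126156 + 270.794659 = 288.920815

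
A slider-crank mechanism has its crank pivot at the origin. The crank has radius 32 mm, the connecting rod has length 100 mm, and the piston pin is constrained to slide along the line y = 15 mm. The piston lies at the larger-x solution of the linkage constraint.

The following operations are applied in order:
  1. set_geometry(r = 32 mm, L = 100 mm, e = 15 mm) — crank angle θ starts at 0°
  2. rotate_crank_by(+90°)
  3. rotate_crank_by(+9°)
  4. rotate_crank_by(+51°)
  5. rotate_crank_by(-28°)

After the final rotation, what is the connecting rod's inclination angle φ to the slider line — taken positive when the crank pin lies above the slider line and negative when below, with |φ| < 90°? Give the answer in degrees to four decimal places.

set_geometry: r = 32 mm, L = 100 mm, e = 15 mm; θ ← 0°
rotate_crank_by(+90°): θ ← 0° +90° = 90°
rotate_crank_by(+9°): θ ← 90° +9° = 99°
rotate_crank_by(+51°): θ ← 99° +51° = 150°
rotate_crank_by(-28°): θ ← 150° -28° = 122°
crank pin P = (r cos θ, r sin θ) = (-16.957416, 27.137539)
h = r sin θ − e = 27.137539 − 15 = 12.137539
sin φ = h / L = 12.137539 / 100 = 0.12137539
φ = arcsin(0.12137539) = 6.971487°

6.9715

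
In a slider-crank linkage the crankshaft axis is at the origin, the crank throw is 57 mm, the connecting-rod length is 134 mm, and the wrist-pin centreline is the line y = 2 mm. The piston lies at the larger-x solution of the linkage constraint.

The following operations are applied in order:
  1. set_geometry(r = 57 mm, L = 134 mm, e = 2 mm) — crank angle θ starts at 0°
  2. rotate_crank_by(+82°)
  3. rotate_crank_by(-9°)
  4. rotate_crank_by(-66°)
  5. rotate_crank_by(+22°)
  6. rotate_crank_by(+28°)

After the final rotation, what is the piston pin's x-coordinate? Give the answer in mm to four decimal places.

156.9729

set_geometry: r = 57 mm, L = 134 mm, e = 2 mm; θ ← 0°
rotate_crank_by(+82°): θ ← 0° +82° = 82°
rotate_crank_by(-9°): θ ← 82° -9° = 73°
rotate_crank_by(-66°): θ ← 73° -66° = 7°
rotate_crank_by(+22°): θ ← 7° +22° = 29°
rotate_crank_by(+28°): θ ← 29° +28° = 57°
crank pin P = (r cos θ, r sin θ) = (31.044425, 47.804222)
h = r sin θ − e = 47.804222 − 2 = 45.804222
x = r cos θ + √(L² − h²) = 31.044425 + √(17956.0 − 2098.0268) = 31.044425 + 125.928445 = 156.972870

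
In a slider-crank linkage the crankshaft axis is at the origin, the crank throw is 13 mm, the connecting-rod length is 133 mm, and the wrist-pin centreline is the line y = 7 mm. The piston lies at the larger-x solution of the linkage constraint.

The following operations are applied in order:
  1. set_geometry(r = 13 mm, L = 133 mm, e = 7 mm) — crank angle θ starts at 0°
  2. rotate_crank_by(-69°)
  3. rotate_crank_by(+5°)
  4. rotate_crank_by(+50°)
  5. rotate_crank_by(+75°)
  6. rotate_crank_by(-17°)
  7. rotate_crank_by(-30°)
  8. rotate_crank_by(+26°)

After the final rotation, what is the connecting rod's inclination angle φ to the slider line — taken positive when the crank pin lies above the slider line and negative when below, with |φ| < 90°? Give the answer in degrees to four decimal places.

set_geometry: r = 13 mm, L = 133 mm, e = 7 mm; θ ← 0°
rotate_crank_by(-69°): θ ← 0° -69° = -69°
rotate_crank_by(+5°): θ ← -69° +5° = -64°
rotate_crank_by(+50°): θ ← -64° +50° = -14°
rotate_crank_by(+75°): θ ← -14° +75° = 61°
rotate_crank_by(-17°): θ ← 61° -17° = 44°
rotate_crank_by(-30°): θ ← 44° -30° = 14°
rotate_crank_by(+26°): θ ← 14° +26° = 40°
crank pin P = (r cos θ, r sin θ) = (9.958578, 8.356239)
h = r sin θ − e = 8.356239 − 7 = 1.356239
sin φ = h / L = 1.356239 / 133 = 0.01019729
φ = arcsin(0.01019729) = 0.584272°

0.5843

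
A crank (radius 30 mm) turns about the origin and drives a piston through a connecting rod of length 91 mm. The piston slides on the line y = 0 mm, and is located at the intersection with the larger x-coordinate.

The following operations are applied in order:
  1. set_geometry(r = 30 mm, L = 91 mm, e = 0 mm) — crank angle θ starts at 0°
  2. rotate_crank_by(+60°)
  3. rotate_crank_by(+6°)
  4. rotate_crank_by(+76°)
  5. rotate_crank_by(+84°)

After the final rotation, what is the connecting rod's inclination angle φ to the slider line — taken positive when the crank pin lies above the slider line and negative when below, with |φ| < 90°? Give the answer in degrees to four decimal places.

set_geometry: r = 30 mm, L = 91 mm, e = 0 mm; θ ← 0°
rotate_crank_by(+60°): θ ← 0° +60° = 60°
rotate_crank_by(+6°): θ ← 60° +6° = 66°
rotate_crank_by(+76°): θ ← 66° +76° = 142°
rotate_crank_by(+84°): θ ← 142° +84° = 226°
crank pin P = (r cos θ, r sin θ) = (-20.839751, -21.580194)
h = r sin θ − e = -21.580194 − 0 = -21.580194
sin φ = h / L = -21.580194 / 91 = -0.23714499
φ = arcsin(-0.23714499) = -13.718096°

-13.7181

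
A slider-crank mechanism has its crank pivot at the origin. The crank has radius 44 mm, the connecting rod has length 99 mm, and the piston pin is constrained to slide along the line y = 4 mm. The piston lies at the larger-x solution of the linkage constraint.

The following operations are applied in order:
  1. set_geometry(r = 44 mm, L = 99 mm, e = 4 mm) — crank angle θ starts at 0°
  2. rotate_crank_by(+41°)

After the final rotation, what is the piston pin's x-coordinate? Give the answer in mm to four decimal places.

set_geometry: r = 44 mm, L = 99 mm, e = 4 mm; θ ← 0°
rotate_crank_by(+41°): θ ← 0° +41° = 41°
crank pin P = (r cos θ, r sin θ) = (33.207222, 28.866597)
h = r sin θ − e = 28.866597 − 4 = 24.866597
x = r cos θ + √(L² − h²) = 33.207222 + √(9801.0 − 618.3477) = 33.207222 + 95.826157 = 129.033378

129.0334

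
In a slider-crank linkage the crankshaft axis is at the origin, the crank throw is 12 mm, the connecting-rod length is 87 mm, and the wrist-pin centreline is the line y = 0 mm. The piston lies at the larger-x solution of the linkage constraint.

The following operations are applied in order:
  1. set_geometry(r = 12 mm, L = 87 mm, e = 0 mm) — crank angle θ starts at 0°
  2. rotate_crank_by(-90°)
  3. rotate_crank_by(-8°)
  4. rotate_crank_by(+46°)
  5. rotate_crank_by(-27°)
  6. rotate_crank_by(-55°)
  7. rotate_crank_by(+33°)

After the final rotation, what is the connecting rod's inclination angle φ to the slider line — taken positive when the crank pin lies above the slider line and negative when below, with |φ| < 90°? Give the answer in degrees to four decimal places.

set_geometry: r = 12 mm, L = 87 mm, e = 0 mm; θ ← 0°
rotate_crank_by(-90°): θ ← 0° -90° = -90°
rotate_crank_by(-8°): θ ← -90° -8° = -98°
rotate_crank_by(+46°): θ ← -98° +46° = -52°
rotate_crank_by(-27°): θ ← -52° -27° = -79°
rotate_crank_by(-55°): θ ← -79° -55° = -134°
rotate_crank_by(+33°): θ ← -134° +33° = -101°
crank pin P = (r cos θ, r sin θ) = (-2.289708, -11.779526)
h = r sin θ − e = -11.779526 − 0 = -11.779526
sin φ = h / L = -11.779526 / 87 = -0.13539685
φ = arcsin(-0.13539685) = -7.781569°

-7.7816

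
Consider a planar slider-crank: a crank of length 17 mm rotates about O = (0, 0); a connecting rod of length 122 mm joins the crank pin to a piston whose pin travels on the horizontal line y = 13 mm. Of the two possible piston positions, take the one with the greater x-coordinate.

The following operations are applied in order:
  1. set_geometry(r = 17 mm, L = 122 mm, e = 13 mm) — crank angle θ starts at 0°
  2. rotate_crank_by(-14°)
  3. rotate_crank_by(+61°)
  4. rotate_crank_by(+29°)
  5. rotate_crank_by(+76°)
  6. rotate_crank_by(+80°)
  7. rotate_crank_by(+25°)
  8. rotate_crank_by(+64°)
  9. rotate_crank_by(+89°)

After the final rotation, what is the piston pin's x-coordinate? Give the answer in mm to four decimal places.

set_geometry: r = 17 mm, L = 122 mm, e = 13 mm; θ ← 0°
rotate_crank_by(-14°): θ ← 0° -14° = -14°
rotate_crank_by(+61°): θ ← -14° +61° = 47°
rotate_crank_by(+29°): θ ← 47° +29° = 76°
rotate_crank_by(+76°): θ ← 76° +76° = 152°
rotate_crank_by(+80°): θ ← 152° +80° = 232°
rotate_crank_by(+25°): θ ← 232° +25° = 257°
rotate_crank_by(+64°): θ ← 257° +64° = 321°
rotate_crank_by(+89°): θ ← 321° +89° = 410°
crank pin P = (r cos θ, r sin θ) = (10.927389, 13.022756)
h = r sin θ − e = 13.022756 − 13 = 0.022756
x = r cos θ + √(L² − h²) = 10.927389 + √(14884.0 − 0.0005) = 10.927389 + 121.999998 = 132.927387

132.9274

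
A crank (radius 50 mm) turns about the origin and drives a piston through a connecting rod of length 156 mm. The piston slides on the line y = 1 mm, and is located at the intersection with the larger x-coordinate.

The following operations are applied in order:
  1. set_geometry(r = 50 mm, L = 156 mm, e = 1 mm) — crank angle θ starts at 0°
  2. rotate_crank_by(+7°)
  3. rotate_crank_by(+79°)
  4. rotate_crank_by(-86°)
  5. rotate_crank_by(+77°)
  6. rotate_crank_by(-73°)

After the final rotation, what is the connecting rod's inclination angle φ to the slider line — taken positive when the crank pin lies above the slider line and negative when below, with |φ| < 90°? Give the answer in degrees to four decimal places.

0.9138

set_geometry: r = 50 mm, L = 156 mm, e = 1 mm; θ ← 0°
rotate_crank_by(+7°): θ ← 0° +7° = 7°
rotate_crank_by(+79°): θ ← 7° +79° = 86°
rotate_crank_by(-86°): θ ← 86° -86° = 0°
rotate_crank_by(+77°): θ ← 0° +77° = 77°
rotate_crank_by(-73°): θ ← 77° -73° = 4°
crank pin P = (r cos θ, r sin θ) = (49.878203, 3.487824)
h = r sin θ − e = 3.487824 − 1 = 2.487824
sin φ = h / L = 2.487824 / 156 = 0.01594759
φ = arcsin(0.01594759) = 0.913768°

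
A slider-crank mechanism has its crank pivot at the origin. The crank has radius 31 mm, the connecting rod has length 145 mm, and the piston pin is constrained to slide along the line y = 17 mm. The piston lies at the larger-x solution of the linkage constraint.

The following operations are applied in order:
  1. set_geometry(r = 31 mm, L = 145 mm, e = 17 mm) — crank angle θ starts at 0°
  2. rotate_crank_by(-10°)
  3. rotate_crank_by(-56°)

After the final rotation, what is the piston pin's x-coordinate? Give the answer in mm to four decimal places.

150.3445

set_geometry: r = 31 mm, L = 145 mm, e = 17 mm; θ ← 0°
rotate_crank_by(-10°): θ ← 0° -10° = -10°
rotate_crank_by(-56°): θ ← -10° -56° = -66°
crank pin P = (r cos θ, r sin θ) = (12.608836, -28.319909)
h = r sin θ − e = -28.319909 − 17 = -45.319909
x = r cos θ + √(L² − h²) = 12.608836 + √(21025.0 − 2053.8942) = 12.608836 + 137.735637 = 150.344473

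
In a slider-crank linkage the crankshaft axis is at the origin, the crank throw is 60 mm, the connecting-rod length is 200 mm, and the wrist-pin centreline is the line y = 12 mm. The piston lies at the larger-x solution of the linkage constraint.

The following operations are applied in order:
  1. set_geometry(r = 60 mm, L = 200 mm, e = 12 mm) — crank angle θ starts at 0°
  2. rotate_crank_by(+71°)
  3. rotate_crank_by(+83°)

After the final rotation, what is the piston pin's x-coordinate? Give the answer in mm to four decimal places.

set_geometry: r = 60 mm, L = 200 mm, e = 12 mm; θ ← 0°
rotate_crank_by(+71°): θ ← 0° +71° = 71°
rotate_crank_by(+83°): θ ← 71° +83° = 154°
crank pin P = (r cos θ, r sin θ) = (-53.927643, 26.302269)
h = r sin θ − e = 26.302269 − 12 = 14.302269
x = r cos θ + √(L² − h²) = -53.927643 + √(40000.0 − 204.5549) = -53.927643 + 199.487957 = 145.560315

145.5603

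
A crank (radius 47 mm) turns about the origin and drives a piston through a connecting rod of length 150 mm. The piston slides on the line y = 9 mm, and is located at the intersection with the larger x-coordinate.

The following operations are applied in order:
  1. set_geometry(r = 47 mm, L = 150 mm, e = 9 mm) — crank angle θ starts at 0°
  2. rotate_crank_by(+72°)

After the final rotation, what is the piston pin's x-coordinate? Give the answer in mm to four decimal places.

set_geometry: r = 47 mm, L = 150 mm, e = 9 mm; θ ← 0°
rotate_crank_by(+72°): θ ← 0° +72° = 72°
crank pin P = (r cos θ, r sin θ) = (14.523799, 44.699656)
h = r sin θ − e = 44.699656 − 9 = 35.699656
x = r cos θ + √(L² − h²) = 14.523799 + √(22500.0 − 1274.4655) = 14.523799 + 145.689857 = 160.213656

160.2137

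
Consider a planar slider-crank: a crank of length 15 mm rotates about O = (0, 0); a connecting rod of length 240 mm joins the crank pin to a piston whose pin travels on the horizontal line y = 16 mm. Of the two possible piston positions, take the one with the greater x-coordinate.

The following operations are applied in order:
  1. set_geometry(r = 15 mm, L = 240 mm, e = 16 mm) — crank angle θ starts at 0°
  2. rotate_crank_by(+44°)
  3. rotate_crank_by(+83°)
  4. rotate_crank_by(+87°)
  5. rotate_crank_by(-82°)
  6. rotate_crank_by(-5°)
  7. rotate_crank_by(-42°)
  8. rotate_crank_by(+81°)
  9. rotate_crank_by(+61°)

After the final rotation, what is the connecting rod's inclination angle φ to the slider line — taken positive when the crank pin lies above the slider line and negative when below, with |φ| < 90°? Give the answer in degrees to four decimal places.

-6.4523

set_geometry: r = 15 mm, L = 240 mm, e = 16 mm; θ ← 0°
rotate_crank_by(+44°): θ ← 0° +44° = 44°
rotate_crank_by(+83°): θ ← 44° +83° = 127°
rotate_crank_by(+87°): θ ← 127° +87° = 214°
rotate_crank_by(-82°): θ ← 214° -82° = 132°
rotate_crank_by(-5°): θ ← 132° -5° = 127°
rotate_crank_by(-42°): θ ← 127° -42° = 85°
rotate_crank_by(+81°): θ ← 85° +81° = 166°
rotate_crank_by(+61°): θ ← 166° +61° = 227°
crank pin P = (r cos θ, r sin θ) = (-10.229975, -10.970306)
h = r sin θ − e = -10.970306 − 16 = -26.970306
sin φ = h / L = -26.970306 / 240 = -0.11237627
φ = arcsin(-0.11237627) = -6.452316°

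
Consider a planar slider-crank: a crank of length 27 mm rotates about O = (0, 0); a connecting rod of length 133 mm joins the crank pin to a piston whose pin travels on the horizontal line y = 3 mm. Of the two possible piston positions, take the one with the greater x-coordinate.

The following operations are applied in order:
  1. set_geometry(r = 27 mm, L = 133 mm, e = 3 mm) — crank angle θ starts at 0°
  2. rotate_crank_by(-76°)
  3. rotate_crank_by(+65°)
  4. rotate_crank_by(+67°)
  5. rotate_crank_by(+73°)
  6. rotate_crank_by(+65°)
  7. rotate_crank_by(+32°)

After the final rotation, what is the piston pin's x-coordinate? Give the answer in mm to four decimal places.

112.3405

set_geometry: r = 27 mm, L = 133 mm, e = 3 mm; θ ← 0°
rotate_crank_by(-76°): θ ← 0° -76° = -76°
rotate_crank_by(+65°): θ ← -76° +65° = -11°
rotate_crank_by(+67°): θ ← -11° +67° = 56°
rotate_crank_by(+73°): θ ← 56° +73° = 129°
rotate_crank_by(+65°): θ ← 129° +65° = 194°
rotate_crank_by(+32°): θ ← 194° +32° = 226°
crank pin P = (r cos θ, r sin θ) = (-18.755776, -19.422175)
h = r sin θ − e = -19.422175 − 3 = -22.422175
x = r cos θ + √(L² − h²) = -18.755776 + √(17689.0 − 502.7539) = -18.755776 + 131.096324 = 112.340548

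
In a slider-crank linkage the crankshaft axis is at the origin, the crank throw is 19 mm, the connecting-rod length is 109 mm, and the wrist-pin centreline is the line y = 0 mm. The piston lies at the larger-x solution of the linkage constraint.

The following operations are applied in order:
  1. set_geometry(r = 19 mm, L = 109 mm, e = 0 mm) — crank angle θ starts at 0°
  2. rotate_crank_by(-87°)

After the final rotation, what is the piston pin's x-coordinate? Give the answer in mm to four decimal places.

set_geometry: r = 19 mm, L = 109 mm, e = 0 mm; θ ← 0°
rotate_crank_by(-87°): θ ← 0° -87° = -87°
crank pin P = (r cos θ, r sin θ) = (0.994383, -18.973961)
h = r sin θ − e = -18.973961 − 0 = -18.973961
x = r cos θ + √(L² − h²) = 0.994383 + √(11881.0 − 360.0112) = 0.994383 + 107.335869 = 108.330252

108.3303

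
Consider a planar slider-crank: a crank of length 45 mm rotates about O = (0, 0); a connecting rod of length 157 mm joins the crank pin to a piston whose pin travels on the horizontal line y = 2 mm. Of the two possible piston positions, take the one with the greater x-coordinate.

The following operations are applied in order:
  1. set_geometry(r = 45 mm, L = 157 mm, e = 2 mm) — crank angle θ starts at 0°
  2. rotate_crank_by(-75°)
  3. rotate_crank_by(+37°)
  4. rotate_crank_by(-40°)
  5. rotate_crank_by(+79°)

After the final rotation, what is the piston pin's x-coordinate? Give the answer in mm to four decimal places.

201.9884

set_geometry: r = 45 mm, L = 157 mm, e = 2 mm; θ ← 0°
rotate_crank_by(-75°): θ ← 0° -75° = -75°
rotate_crank_by(+37°): θ ← -75° +37° = -38°
rotate_crank_by(-40°): θ ← -38° -40° = -78°
rotate_crank_by(+79°): θ ← -78° +79° = 1°
crank pin P = (r cos θ, r sin θ) = (44.993146, 0.785358)
h = r sin θ − e = 0.785358 − 2 = -1.214642
x = r cos θ + √(L² − h²) = 44.993146 + √(24649.0 − 1.4754) = 44.993146 + 156.995301 = 201.988448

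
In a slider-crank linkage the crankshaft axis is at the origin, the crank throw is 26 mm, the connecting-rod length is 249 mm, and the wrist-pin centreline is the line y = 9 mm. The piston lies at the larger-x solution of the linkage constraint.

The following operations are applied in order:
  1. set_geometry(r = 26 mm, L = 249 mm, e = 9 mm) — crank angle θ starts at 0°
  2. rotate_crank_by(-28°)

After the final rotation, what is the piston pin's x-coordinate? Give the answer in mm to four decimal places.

271.0520

set_geometry: r = 26 mm, L = 249 mm, e = 9 mm; θ ← 0°
rotate_crank_by(-28°): θ ← 0° -28° = -28°
crank pin P = (r cos θ, r sin θ) = (22.956637, -12.206261)
h = r sin θ − e = -12.206261 − 9 = -21.206261
x = r cos θ + √(L² − h²) = 22.956637 + √(62001.0 − 449.7055) = 22.956637 + 248.095334 = 271.051971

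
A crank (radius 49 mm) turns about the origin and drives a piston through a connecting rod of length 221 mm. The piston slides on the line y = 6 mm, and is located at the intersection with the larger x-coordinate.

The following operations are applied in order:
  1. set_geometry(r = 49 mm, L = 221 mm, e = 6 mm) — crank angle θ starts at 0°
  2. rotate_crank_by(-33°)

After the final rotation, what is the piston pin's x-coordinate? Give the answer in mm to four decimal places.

259.6642

set_geometry: r = 49 mm, L = 221 mm, e = 6 mm; θ ← 0°
rotate_crank_by(-33°): θ ← 0° -33° = -33°
crank pin P = (r cos θ, r sin θ) = (41.094858, -26.687313)
h = r sin θ − e = -26.687313 − 6 = -32.687313
x = r cos θ + √(L² − h²) = 41.094858 + √(48841.0 − 1068.4604) = 41.094858 + 218.569302 = 259.664159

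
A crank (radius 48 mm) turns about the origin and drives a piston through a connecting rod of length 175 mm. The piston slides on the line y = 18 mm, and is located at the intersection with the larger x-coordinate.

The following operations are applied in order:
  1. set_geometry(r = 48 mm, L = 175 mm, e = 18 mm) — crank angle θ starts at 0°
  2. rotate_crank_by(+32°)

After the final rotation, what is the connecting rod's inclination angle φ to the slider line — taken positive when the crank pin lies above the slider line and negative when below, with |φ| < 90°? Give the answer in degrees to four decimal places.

2.4354

set_geometry: r = 48 mm, L = 175 mm, e = 18 mm; θ ← 0°
rotate_crank_by(+32°): θ ← 0° +32° = 32°
crank pin P = (r cos θ, r sin θ) = (40.706309, 25.436125)
h = r sin θ − e = 25.436125 − 18 = 7.436125
sin φ = h / L = 7.436125 / 175 = 0.04249214
φ = arcsin(0.04249214) = 2.435354°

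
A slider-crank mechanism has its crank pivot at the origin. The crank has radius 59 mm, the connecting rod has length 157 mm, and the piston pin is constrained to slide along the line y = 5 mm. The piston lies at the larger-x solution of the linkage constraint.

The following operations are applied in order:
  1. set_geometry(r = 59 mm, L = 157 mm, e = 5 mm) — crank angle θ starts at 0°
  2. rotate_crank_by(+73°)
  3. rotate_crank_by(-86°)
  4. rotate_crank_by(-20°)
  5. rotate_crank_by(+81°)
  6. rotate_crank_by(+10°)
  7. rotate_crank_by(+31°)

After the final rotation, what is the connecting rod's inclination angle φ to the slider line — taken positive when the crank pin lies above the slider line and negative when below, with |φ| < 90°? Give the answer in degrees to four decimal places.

20.1142

set_geometry: r = 59 mm, L = 157 mm, e = 5 mm; θ ← 0°
rotate_crank_by(+73°): θ ← 0° +73° = 73°
rotate_crank_by(-86°): θ ← 73° -86° = -13°
rotate_crank_by(-20°): θ ← -13° -20° = -33°
rotate_crank_by(+81°): θ ← -33° +81° = 48°
rotate_crank_by(+10°): θ ← 48° +10° = 58°
rotate_crank_by(+31°): θ ← 58° +31° = 89°
crank pin P = (r cos θ, r sin θ) = (1.029692, 58.991014)
h = r sin θ − e = 58.991014 − 5 = 53.991014
sin φ = h / L = 53.991014 / 157 = 0.34389181
φ = arcsin(0.34389181) = 20.114162°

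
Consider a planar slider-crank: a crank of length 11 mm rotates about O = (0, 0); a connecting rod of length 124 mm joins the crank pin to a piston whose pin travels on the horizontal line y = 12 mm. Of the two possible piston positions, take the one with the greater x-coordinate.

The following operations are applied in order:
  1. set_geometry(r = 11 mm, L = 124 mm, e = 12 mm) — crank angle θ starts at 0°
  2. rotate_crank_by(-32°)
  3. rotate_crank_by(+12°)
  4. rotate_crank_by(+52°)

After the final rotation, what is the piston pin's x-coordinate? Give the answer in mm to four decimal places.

133.1749

set_geometry: r = 11 mm, L = 124 mm, e = 12 mm; θ ← 0°
rotate_crank_by(-32°): θ ← 0° -32° = -32°
rotate_crank_by(+12°): θ ← -32° +12° = -20°
rotate_crank_by(+52°): θ ← -20° +52° = 32°
crank pin P = (r cos θ, r sin θ) = (9.328529, 5.829112)
h = r sin θ − e = 5.829112 − 12 = -6.170888
x = r cos θ + √(L² − h²) = 9.328529 + √(15376.0 − 38.0799) = 9.328529 + 123.846357 = 133.174886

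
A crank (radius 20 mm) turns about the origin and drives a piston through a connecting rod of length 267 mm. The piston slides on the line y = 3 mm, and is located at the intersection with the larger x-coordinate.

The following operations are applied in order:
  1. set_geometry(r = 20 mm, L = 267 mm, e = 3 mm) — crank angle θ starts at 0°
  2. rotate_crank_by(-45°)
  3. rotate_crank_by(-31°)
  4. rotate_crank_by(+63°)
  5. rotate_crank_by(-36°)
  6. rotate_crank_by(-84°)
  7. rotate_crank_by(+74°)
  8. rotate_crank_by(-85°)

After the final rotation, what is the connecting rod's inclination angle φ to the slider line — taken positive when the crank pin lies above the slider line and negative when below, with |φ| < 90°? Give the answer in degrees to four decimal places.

set_geometry: r = 20 mm, L = 267 mm, e = 3 mm; θ ← 0°
rotate_crank_by(-45°): θ ← 0° -45° = -45°
rotate_crank_by(-31°): θ ← -45° -31° = -76°
rotate_crank_by(+63°): θ ← -76° +63° = -13°
rotate_crank_by(-36°): θ ← -13° -36° = -49°
rotate_crank_by(-84°): θ ← -49° -84° = -133°
rotate_crank_by(+74°): θ ← -133° +74° = -59°
rotate_crank_by(-85°): θ ← -59° -85° = -144°
crank pin P = (r cos θ, r sin θ) = (-16.180340, -11.755705)
h = r sin θ − e = -11.755705 − 3 = -14.755705
sin φ = h / L = -14.755705 / 267 = -0.05526481
φ = arcsin(-0.05526481) = -3.168055°

-3.1681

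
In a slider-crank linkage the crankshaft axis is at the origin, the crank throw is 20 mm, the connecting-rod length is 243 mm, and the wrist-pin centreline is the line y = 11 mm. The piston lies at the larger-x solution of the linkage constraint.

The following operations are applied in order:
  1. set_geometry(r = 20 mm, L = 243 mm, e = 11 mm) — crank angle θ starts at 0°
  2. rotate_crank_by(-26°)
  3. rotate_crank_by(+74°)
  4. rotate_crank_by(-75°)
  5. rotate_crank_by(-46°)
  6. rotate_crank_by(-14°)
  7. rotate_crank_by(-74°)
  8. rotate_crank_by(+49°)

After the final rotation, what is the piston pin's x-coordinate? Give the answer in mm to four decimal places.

233.7052

set_geometry: r = 20 mm, L = 243 mm, e = 11 mm; θ ← 0°
rotate_crank_by(-26°): θ ← 0° -26° = -26°
rotate_crank_by(+74°): θ ← -26° +74° = 48°
rotate_crank_by(-75°): θ ← 48° -75° = -27°
rotate_crank_by(-46°): θ ← -27° -46° = -73°
rotate_crank_by(-14°): θ ← -73° -14° = -87°
rotate_crank_by(-74°): θ ← -87° -74° = -161°
rotate_crank_by(+49°): θ ← -161° +49° = -112°
crank pin P = (r cos θ, r sin θ) = (-7.492132, -18.543677)
h = r sin θ − e = -18.543677 − 11 = -29.543677
x = r cos θ + √(L² − h²) = -7.492132 + √(59049.0 − 872.8289) = -7.492132 + 241.197370 = 233.705238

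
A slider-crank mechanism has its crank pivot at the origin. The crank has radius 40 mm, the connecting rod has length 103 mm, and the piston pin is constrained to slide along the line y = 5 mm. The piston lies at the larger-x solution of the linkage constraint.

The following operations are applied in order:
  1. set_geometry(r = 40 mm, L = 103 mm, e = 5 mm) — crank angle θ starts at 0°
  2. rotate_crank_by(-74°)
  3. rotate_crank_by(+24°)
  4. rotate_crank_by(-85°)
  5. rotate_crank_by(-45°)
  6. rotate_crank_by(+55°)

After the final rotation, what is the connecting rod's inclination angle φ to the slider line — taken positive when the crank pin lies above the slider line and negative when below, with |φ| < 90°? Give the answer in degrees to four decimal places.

-21.5098

set_geometry: r = 40 mm, L = 103 mm, e = 5 mm; θ ← 0°
rotate_crank_by(-74°): θ ← 0° -74° = -74°
rotate_crank_by(+24°): θ ← -74° +24° = -50°
rotate_crank_by(-85°): θ ← -50° -85° = -135°
rotate_crank_by(-45°): θ ← -135° -45° = -180°
rotate_crank_by(+55°): θ ← -180° +55° = -125°
crank pin P = (r cos θ, r sin θ) = (-22.943057, -32.766082)
h = r sin θ − e = -32.766082 − 5 = -37.766082
sin φ = h / L = -37.766082 / 103 = -0.36666099
φ = arcsin(-0.36666099) = -21.509839°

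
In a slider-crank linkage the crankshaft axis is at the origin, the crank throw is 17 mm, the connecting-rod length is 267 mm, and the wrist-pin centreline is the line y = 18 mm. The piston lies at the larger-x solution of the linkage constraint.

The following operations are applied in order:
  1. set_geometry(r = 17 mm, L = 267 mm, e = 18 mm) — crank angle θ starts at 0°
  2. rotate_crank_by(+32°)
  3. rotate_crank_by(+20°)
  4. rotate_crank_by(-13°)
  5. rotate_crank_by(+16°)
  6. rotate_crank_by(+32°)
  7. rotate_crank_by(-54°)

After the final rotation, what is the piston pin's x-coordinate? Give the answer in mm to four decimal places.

281.1143

set_geometry: r = 17 mm, L = 267 mm, e = 18 mm; θ ← 0°
rotate_crank_by(+32°): θ ← 0° +32° = 32°
rotate_crank_by(+20°): θ ← 32° +20° = 52°
rotate_crank_by(-13°): θ ← 52° -13° = 39°
rotate_crank_by(+16°): θ ← 39° +16° = 55°
rotate_crank_by(+32°): θ ← 55° +32° = 87°
rotate_crank_by(-54°): θ ← 87° -54° = 33°
crank pin P = (r cos θ, r sin θ) = (14.257400, 9.258864)
h = r sin θ − e = 9.258864 − 18 = -8.741136
x = r cos θ + √(L² − h²) = 14.257400 + √(71289.0 − 76.4075) = 14.257400 + 266.856876 = 281.114276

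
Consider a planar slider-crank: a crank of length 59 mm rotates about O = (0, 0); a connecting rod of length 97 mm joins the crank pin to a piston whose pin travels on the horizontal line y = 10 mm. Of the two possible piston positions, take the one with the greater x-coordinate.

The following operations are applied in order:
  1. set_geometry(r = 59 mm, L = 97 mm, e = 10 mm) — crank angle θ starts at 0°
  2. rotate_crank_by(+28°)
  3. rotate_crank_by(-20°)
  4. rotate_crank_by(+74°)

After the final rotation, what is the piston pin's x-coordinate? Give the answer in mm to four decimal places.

92.2585

set_geometry: r = 59 mm, L = 97 mm, e = 10 mm; θ ← 0°
rotate_crank_by(+28°): θ ← 0° +28° = 28°
rotate_crank_by(-20°): θ ← 28° -20° = 8°
rotate_crank_by(+74°): θ ← 8° +74° = 82°
crank pin P = (r cos θ, r sin θ) = (8.211213, 58.425816)
h = r sin θ − e = 58.425816 − 10 = 48.425816
x = r cos θ + √(L² − h²) = 8.211213 + √(9409.0 − 2345.0597) = 8.211213 + 84.047251 = 92.258464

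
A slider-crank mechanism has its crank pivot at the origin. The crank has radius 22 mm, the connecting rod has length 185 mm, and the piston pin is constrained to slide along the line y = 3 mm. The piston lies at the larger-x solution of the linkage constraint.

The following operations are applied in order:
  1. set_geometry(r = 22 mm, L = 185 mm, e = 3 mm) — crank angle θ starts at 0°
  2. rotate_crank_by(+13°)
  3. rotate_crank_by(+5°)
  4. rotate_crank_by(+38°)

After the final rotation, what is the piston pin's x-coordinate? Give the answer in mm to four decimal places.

set_geometry: r = 22 mm, L = 185 mm, e = 3 mm; θ ← 0°
rotate_crank_by(+13°): θ ← 0° +13° = 13°
rotate_crank_by(+5°): θ ← 13° +5° = 18°
rotate_crank_by(+38°): θ ← 18° +38° = 56°
crank pin P = (r cos θ, r sin θ) = (12.302244, 18.238827)
h = r sin θ − e = 18.238827 − 3 = 15.238827
x = r cos θ + √(L² − h²) = 12.302244 + √(34225.0 − 232.2218) = 12.302244 + 184.371305 = 196.673549

196.6735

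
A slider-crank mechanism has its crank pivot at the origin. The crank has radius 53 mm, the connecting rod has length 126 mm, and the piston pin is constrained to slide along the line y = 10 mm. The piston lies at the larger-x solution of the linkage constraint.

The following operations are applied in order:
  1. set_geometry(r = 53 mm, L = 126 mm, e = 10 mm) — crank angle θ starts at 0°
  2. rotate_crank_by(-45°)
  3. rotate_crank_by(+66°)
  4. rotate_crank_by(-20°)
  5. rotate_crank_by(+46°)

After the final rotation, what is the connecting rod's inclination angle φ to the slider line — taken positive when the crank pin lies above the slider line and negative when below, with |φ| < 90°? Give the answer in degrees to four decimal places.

set_geometry: r = 53 mm, L = 126 mm, e = 10 mm; θ ← 0°
rotate_crank_by(-45°): θ ← 0° -45° = -45°
rotate_crank_by(+66°): θ ← -45° +66° = 21°
rotate_crank_by(-20°): θ ← 21° -20° = 1°
rotate_crank_by(+46°): θ ← 1° +46° = 47°
crank pin P = (r cos θ, r sin θ) = (36.145913, 38.761746)
h = r sin θ − e = 38.761746 − 10 = 28.761746
sin φ = h / L = 28.761746 / 126 = 0.22826783
φ = arcsin(0.22826783) = 13.195113°

13.1951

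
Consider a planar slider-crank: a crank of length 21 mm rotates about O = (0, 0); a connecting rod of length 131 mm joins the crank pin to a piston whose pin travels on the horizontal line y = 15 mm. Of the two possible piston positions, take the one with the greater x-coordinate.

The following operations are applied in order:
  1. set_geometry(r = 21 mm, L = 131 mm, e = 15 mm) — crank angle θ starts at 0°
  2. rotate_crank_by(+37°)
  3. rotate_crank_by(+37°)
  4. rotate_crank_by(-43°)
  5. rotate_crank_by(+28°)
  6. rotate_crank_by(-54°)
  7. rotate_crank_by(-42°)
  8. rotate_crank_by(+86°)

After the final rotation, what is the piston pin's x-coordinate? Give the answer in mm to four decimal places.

set_geometry: r = 21 mm, L = 131 mm, e = 15 mm; θ ← 0°
rotate_crank_by(+37°): θ ← 0° +37° = 37°
rotate_crank_by(+37°): θ ← 37° +37° = 74°
rotate_crank_by(-43°): θ ← 74° -43° = 31°
rotate_crank_by(+28°): θ ← 31° +28° = 59°
rotate_crank_by(-54°): θ ← 59° -54° = 5°
rotate_crank_by(-42°): θ ← 5° -42° = -37°
rotate_crank_by(+86°): θ ← -37° +86° = 49°
crank pin P = (r cos θ, r sin θ) = (13.777240, 15.848901)
h = r sin θ − e = 15.848901 − 15 = 0.848901
x = r cos θ + √(L² − h²) = 13.777240 + √(17161.0 − 0.7206) = 13.777240 + 130.997249 = 144.774489

144.7745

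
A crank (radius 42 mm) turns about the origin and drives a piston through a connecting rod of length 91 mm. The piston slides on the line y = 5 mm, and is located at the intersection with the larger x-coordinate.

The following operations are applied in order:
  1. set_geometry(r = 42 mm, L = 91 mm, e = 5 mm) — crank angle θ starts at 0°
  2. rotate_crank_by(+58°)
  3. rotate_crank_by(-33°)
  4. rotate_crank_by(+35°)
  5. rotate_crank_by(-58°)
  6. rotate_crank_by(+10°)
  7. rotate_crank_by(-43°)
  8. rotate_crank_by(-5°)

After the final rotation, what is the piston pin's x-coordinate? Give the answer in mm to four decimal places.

120.0001

set_geometry: r = 42 mm, L = 91 mm, e = 5 mm; θ ← 0°
rotate_crank_by(+58°): θ ← 0° +58° = 58°
rotate_crank_by(-33°): θ ← 58° -33° = 25°
rotate_crank_by(+35°): θ ← 25° +35° = 60°
rotate_crank_by(-58°): θ ← 60° -58° = 2°
rotate_crank_by(+10°): θ ← 2° +10° = 12°
rotate_crank_by(-43°): θ ← 12° -43° = -31°
rotate_crank_by(-5°): θ ← -31° -5° = -36°
crank pin P = (r cos θ, r sin θ) = (33.978714, -24.686981)
h = r sin θ − e = -24.686981 − 5 = -29.686981
x = r cos θ + √(L² − h²) = 33.978714 + √(8281.0 − 881.3168) = 33.978714 + 86.021411 = 120.000125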